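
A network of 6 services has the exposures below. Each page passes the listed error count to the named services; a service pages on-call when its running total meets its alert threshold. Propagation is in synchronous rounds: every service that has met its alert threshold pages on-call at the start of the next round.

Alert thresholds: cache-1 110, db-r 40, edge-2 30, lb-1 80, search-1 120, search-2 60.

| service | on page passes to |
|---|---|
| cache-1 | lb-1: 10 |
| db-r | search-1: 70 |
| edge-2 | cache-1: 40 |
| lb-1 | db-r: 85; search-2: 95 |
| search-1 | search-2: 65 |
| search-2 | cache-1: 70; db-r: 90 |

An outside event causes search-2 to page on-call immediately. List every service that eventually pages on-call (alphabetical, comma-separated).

db-r, search-2

Round 1 — search-2 pages on-call (initial).
  cache-1: +70 → 70 < 110
  db-r: +90 → 90 ≥ 40
Round 2 — db-r pages on-call.
  search-1: +70 → 70 < 120
No further pages.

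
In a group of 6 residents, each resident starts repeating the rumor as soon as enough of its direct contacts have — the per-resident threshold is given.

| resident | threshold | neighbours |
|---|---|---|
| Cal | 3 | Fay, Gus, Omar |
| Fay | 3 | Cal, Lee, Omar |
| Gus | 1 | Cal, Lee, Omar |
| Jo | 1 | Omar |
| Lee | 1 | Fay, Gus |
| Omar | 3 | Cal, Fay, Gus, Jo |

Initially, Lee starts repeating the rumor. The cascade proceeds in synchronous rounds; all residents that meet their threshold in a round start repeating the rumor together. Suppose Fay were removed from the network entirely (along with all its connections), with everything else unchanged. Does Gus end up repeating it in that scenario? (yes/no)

yes

With Fay removed:
Round 1 — Lee starts repeating the rumor (initial).
Round 2 — checking thresholds:
  Gus: 1 of 3 neighbours ≥ 1, starts repeating the rumor.
Round 3 — no new spreads; cascade stops.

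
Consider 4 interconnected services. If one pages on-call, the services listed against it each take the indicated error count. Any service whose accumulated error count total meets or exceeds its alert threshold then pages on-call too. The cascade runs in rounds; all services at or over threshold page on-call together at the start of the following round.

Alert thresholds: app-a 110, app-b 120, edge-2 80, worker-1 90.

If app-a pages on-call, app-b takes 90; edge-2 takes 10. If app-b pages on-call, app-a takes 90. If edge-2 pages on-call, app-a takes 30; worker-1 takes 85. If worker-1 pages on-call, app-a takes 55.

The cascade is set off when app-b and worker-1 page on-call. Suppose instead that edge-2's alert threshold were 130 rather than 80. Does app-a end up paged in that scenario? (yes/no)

With edge-2's alert threshold at 130:
Round 1 — app-b, worker-1 page on-call (initial).
  app-a: +90+55 → 145 ≥ 110
Round 2 — app-a pages on-call.
  edge-2: +10 → 10 < 130
No further pages.

yes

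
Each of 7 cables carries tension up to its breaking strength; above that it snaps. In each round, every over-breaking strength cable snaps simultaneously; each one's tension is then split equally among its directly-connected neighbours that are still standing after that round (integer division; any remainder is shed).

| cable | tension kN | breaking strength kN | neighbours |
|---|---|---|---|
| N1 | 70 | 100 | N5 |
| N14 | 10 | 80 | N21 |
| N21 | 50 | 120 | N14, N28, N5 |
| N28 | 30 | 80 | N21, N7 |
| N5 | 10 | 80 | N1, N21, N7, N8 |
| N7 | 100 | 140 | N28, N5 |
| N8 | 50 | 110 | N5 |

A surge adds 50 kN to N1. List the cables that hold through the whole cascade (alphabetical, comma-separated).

Round 1 — N1 at 120 > 100. N1 snaps.
  N1 sheds 120 kN to N5: 120 each.
    N5: 10+120 = 130 > 80
Round 2 — N5 snaps.
  N5 sheds 130 kN to N21, N7, N8: 43 each (1 lost).
    N21: 50+43 = 93 ≤ 120
    N7: 100+43 = 143 > 140
    N8: 50+43 = 93 ≤ 110
Round 3 — N7 snaps.
  N7 sheds 143 kN to N28: 143 each.
    N28: 30+143 = 173 > 80
Round 4 — N28 snaps.
  N28 sheds 173 kN to N21: 173 each.
    N21: 93+173 = 266 > 120
Round 5 — N21 snaps.
  N21 sheds 266 kN to N14: 266 each.
    N14: 10+266 = 276 > 80
Round 6 — N14 snaps.
  N14 sheds 276 kN: no online neighbours, lost.
No further breaks.

N8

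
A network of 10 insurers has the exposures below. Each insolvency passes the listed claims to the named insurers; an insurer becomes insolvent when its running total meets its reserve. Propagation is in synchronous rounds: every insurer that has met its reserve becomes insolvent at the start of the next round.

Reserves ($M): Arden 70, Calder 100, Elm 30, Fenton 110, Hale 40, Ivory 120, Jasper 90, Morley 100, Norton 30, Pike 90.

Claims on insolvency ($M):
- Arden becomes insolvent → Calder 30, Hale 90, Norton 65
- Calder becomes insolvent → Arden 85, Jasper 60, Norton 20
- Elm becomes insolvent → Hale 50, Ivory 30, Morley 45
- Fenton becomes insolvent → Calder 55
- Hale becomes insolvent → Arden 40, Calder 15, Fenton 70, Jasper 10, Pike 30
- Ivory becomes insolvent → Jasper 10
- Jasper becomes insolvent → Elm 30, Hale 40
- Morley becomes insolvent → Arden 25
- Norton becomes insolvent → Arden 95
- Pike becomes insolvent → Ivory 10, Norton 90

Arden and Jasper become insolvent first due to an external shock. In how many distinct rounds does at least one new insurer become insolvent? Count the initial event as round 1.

Round 1 — Arden, Jasper become insolvent (initial).
  Calder: +30 → 30 < 100
  Elm: +30 → 30 ≥ 30
  Hale: +90+40 → 130 ≥ 40
  Norton: +65 → 65 ≥ 30
Round 2 — Elm, Hale, Norton become insolvent.
  Calder: +15 → 45 < 100
  Fenton: +70 → 70 < 110
  Ivory: +30 → 30 < 120
  Morley: +45 → 45 < 100
  Pike: +30 → 30 < 90
No further insolvencies.

2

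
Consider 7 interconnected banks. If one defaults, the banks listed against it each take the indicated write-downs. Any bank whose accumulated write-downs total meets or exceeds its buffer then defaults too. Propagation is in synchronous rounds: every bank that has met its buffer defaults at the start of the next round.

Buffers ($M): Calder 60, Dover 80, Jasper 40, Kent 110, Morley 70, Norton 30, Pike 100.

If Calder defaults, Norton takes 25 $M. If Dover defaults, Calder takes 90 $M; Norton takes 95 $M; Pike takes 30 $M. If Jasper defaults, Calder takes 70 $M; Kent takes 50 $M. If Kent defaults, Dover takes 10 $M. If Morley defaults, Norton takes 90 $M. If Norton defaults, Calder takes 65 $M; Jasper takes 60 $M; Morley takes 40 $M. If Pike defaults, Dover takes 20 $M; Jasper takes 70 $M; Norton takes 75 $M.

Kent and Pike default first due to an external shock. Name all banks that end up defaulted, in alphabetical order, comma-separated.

Calder, Jasper, Kent, Norton, Pike

Round 1 — Kent, Pike default (initial).
  Dover: +10+20 → 30 < 80
  Jasper: +70 → 70 ≥ 40
  Norton: +75 → 75 ≥ 30
Round 2 — Jasper, Norton default.
  Calder: +70+65 → 135 ≥ 60
  Morley: +40 → 40 < 70
Round 3 — Calder defaults.
No further defaults.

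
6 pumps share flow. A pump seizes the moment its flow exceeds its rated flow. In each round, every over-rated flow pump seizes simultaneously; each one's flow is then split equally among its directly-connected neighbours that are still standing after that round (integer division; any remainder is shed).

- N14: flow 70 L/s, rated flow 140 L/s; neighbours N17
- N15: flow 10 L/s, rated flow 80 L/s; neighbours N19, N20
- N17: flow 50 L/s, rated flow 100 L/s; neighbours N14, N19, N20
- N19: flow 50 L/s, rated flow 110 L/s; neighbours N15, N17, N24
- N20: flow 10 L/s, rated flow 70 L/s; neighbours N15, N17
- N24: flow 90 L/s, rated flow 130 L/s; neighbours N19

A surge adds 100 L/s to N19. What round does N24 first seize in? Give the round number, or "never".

Round 1 — N19 at 150 > 110. N19 seizes.
  N19 sheds 150 L/s to N15, N17, N24: 50 each.
    N15: 10+50 = 60 ≤ 80
    N17: 50+50 = 100 ≤ 100
    N24: 90+50 = 140 > 130
Round 2 — N24 seizes.
  N24 sheds 140 L/s: no online neighbours, lost.
No further seizures.

2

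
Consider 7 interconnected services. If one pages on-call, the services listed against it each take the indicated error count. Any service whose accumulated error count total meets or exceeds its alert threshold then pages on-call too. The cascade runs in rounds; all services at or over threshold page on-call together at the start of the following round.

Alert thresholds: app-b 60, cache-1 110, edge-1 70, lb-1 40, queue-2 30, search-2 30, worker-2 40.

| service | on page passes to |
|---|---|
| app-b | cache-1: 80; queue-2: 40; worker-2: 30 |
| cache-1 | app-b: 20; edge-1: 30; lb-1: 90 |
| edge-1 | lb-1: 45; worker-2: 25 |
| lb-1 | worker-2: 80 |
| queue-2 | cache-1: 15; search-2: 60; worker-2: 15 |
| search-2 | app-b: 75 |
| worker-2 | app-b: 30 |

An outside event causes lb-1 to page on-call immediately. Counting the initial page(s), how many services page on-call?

2

Round 1 — lb-1 pages on-call (initial).
  worker-2: +80 → 80 ≥ 40
Round 2 — worker-2 pages on-call.
  app-b: +30 → 30 < 60
No further pages.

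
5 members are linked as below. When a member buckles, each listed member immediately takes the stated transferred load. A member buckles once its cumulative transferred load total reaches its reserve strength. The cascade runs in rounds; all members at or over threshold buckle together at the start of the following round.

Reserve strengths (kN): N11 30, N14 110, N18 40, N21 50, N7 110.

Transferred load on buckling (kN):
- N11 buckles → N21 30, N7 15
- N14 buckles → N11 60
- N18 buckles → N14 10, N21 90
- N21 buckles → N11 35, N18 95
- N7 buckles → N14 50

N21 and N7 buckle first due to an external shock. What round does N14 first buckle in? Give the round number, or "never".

Round 1 — N21, N7 buckle (initial).
  N11: +35 → 35 ≥ 30
  N14: +50 → 50 < 110
  N18: +95 → 95 ≥ 40
Round 2 — N11, N18 buckle.
  N14: +10 → 60 < 110
No further bucklings.

never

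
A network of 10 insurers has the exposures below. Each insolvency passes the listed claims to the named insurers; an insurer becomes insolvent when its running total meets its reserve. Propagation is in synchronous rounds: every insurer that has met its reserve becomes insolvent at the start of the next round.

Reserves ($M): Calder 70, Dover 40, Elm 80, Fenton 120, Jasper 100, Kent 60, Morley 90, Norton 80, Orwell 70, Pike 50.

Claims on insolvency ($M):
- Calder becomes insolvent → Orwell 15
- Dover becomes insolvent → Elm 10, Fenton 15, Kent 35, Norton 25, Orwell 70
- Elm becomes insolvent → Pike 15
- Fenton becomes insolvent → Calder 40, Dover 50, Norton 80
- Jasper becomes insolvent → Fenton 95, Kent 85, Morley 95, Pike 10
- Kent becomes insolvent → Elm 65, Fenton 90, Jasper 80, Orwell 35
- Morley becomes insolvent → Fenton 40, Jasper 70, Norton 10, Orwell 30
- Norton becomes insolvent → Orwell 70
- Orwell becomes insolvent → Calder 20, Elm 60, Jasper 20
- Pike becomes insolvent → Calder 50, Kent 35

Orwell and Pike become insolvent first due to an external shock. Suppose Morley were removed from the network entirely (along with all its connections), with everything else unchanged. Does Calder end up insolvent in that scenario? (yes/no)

With Morley removed:
Round 1 — Orwell, Pike become insolvent (initial).
  Calder: +20+50 → 70 ≥ 70
  Elm: +60 → 60 < 80
  Jasper: +20 → 20 < 100
  Kent: +35 → 35 < 60
Round 2 — Calder becomes insolvent.
No further insolvencies.

yes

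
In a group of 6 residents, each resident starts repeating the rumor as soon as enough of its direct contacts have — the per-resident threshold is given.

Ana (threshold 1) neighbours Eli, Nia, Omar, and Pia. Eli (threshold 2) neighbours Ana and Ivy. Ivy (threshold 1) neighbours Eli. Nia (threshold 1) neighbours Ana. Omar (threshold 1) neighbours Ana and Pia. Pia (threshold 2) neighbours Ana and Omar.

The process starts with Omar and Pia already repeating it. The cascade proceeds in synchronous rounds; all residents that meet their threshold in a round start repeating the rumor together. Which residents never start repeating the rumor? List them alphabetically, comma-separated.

Eli, Ivy

Round 1 — Omar, Pia start repeating the rumor (initial).
Round 2 — checking thresholds:
  Ana: 2 of 4 neighbours ≥ 1, starts repeating the rumor.
Round 3 — checking thresholds:
  Eli: 1 of 2 neighbours < 2, below threshold.
  Nia: 1 of 1 neighbours ≥ 1, starts repeating the rumor.
Round 4 — no new spreads; cascade stops.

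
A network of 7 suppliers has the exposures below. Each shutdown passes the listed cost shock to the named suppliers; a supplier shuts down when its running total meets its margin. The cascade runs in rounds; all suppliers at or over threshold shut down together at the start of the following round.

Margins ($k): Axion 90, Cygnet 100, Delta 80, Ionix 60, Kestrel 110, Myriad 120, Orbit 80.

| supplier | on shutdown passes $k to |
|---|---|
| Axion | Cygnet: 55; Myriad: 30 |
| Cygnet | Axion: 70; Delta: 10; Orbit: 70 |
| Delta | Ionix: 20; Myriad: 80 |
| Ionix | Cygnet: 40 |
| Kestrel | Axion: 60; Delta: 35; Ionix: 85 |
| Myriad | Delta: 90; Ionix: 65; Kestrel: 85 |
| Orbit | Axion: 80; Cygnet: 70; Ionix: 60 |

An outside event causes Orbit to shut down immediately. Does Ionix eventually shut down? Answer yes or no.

yes

Round 1 — Orbit shuts down (initial).
  Axion: +80 → 80 < 90
  Cygnet: +70 → 70 < 100
  Ionix: +60 → 60 ≥ 60
Round 2 — Ionix shuts down.
  Cygnet: +40 → 110 ≥ 100
Round 3 — Cygnet shuts down.
  Axion: +70 → 150 ≥ 90
  Delta: +10 → 10 < 80
Round 4 — Axion shuts down.
  Myriad: +30 → 30 < 120
No further shutdowns.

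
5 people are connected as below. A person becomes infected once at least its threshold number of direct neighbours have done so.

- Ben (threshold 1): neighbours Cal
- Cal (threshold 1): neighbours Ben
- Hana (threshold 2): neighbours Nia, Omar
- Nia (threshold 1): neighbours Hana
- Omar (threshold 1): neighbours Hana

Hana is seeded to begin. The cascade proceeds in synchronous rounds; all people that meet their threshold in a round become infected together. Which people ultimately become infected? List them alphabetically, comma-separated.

Round 1 — Hana becomes infected (initial).
Round 2 — checking thresholds:
  Nia: 1 of 1 neighbours ≥ 1, becomes infected.
  Omar: 1 of 1 neighbours ≥ 1, becomes infected.
Round 3 — no new infections; cascade stops.

Hana, Nia, Omar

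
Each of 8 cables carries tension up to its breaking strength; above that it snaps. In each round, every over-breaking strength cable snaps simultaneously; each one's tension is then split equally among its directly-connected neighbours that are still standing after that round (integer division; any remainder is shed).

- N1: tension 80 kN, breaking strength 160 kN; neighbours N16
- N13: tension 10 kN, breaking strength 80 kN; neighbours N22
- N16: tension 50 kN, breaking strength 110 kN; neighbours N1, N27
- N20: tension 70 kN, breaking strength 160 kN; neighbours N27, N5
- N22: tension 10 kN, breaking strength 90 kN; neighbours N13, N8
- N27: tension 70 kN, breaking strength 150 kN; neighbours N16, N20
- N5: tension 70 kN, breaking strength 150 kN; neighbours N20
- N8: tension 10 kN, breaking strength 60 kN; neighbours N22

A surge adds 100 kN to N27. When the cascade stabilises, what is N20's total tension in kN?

Round 1 — N27 at 170 > 150. N27 snaps.
  N27 sheds 170 kN to N16, N20: 85 each.
    N16: 50+85 = 135 > 110
    N20: 70+85 = 155 ≤ 160
Round 2 — N16 snaps.
  N16 sheds 135 kN to N1: 135 each.
    N1: 80+135 = 215 > 160
Round 3 — N1 snaps.
  N1 sheds 215 kN: no online neighbours, lost.
No further breaks.

155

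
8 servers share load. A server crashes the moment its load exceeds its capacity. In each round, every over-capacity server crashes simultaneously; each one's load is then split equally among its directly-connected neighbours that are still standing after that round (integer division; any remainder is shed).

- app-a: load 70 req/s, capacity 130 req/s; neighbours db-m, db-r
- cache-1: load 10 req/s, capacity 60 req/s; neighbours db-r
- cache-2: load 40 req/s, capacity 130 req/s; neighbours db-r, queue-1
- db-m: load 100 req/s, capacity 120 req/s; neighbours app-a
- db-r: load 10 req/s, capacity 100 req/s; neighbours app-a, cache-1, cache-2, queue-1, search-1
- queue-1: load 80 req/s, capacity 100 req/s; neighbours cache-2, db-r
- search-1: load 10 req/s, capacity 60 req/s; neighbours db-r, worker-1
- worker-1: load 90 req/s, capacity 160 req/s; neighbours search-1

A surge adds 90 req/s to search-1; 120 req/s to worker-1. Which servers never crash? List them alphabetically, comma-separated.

app-a, cache-1, db-m

Round 1 — search-1 at 100 > 60; worker-1 at 210 > 160. search-1, worker-1 crash.
  search-1 sheds 100 req/s to db-r: 100 each.
    db-r: 10+100 = 110 > 100
  worker-1 sheds 210 req/s: no online neighbours, lost.
Round 2 — db-r crashes.
  db-r sheds 110 req/s to app-a, cache-1, cache-2, queue-1: 27 each (2 lost).
    app-a: 70+27 = 97 ≤ 130
    cache-1: 10+27 = 37 ≤ 60
    cache-2: 40+27 = 67 ≤ 130
    queue-1: 80+27 = 107 > 100
Round 3 — queue-1 crashes.
  queue-1 sheds 107 req/s to cache-2: 107 each.
    cache-2: 67+107 = 174 > 130
Round 4 — cache-2 crashes.
  cache-2 sheds 174 req/s: no online neighbours, lost.
No further crashes.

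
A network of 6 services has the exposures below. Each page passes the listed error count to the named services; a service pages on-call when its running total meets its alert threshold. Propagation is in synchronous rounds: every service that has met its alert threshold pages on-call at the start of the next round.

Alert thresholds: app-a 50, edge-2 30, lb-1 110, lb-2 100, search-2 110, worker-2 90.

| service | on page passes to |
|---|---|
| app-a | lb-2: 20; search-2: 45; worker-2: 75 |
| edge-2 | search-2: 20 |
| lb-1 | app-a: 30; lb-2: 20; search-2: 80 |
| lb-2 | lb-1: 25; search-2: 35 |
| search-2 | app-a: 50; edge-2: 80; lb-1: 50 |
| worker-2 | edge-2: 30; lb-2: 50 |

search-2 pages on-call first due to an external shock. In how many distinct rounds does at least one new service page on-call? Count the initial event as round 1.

Round 1 — search-2 pages on-call (initial).
  app-a: +50 → 50 ≥ 50
  edge-2: +80 → 80 ≥ 30
  lb-1: +50 → 50 < 110
Round 2 — app-a, edge-2 page on-call.
  lb-2: +20 → 20 < 100
  worker-2: +75 → 75 < 90
No further pages.

2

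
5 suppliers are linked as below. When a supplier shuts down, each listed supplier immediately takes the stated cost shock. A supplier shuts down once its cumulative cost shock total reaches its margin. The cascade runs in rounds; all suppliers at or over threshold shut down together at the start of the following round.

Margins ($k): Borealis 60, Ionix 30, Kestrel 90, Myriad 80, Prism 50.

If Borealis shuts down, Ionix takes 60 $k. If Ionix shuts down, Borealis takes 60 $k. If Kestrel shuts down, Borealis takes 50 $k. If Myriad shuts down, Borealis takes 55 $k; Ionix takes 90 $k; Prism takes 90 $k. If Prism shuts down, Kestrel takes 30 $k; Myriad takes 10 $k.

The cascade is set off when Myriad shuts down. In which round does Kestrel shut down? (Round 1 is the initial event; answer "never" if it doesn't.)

never

Round 1 — Myriad shuts down (initial).
  Borealis: +55 → 55 < 60
  Ionix: +90 → 90 ≥ 30
  Prism: +90 → 90 ≥ 50
Round 2 — Ionix, Prism shut down.
  Borealis: +60 → 115 ≥ 60
  Kestrel: +30 → 30 < 90
Round 3 — Borealis shuts down.
No further shutdowns.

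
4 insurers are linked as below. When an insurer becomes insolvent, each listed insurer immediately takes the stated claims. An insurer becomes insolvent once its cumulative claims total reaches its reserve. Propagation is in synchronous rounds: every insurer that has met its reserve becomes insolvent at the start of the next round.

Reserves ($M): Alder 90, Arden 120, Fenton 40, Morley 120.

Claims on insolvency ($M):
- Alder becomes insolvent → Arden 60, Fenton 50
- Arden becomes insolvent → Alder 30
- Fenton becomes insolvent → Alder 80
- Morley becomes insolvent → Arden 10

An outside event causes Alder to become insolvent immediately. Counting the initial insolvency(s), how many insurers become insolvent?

Round 1 — Alder becomes insolvent (initial).
  Arden: +60 → 60 < 120
  Fenton: +50 → 50 ≥ 40
Round 2 — Fenton becomes insolvent.
No further insolvencies.

2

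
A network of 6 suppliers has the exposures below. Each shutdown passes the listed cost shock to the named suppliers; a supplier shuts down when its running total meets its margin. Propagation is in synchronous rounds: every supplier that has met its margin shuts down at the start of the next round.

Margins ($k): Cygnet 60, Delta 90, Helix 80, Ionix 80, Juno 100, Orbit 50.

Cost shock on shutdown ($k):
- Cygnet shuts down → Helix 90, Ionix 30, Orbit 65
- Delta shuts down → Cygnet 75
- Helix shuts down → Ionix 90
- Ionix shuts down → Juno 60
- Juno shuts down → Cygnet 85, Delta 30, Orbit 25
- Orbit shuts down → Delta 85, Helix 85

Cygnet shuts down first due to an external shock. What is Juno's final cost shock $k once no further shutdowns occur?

60

Round 1 — Cygnet shuts down (initial).
  Helix: +90 → 90 ≥ 80
  Ionix: +30 → 30 < 80
  Orbit: +65 → 65 ≥ 50
Round 2 — Helix, Orbit shut down.
  Delta: +85 → 85 < 90
  Ionix: +90 → 120 ≥ 80
Round 3 — Ionix shuts down.
  Juno: +60 → 60 < 100
No further shutdowns.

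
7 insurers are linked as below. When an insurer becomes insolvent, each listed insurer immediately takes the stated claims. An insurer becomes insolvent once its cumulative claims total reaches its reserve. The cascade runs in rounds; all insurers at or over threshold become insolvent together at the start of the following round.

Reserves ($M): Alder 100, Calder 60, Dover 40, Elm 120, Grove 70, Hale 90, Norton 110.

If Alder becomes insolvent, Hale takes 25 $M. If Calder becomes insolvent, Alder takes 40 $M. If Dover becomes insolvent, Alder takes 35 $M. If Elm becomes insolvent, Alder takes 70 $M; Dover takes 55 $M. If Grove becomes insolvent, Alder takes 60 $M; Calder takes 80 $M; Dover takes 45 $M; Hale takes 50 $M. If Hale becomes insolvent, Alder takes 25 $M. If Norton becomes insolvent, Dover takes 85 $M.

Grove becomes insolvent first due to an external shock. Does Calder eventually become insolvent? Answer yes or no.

Round 1 — Grove becomes insolvent (initial).
  Alder: +60 → 60 < 100
  Calder: +80 → 80 ≥ 60
  Dover: +45 → 45 ≥ 40
  Hale: +50 → 50 < 90
Round 2 — Calder, Dover become insolvent.
  Alder: +40+35 → 135 ≥ 100
Round 3 — Alder becomes insolvent.
  Hale: +25 → 75 < 90
No further insolvencies.

yes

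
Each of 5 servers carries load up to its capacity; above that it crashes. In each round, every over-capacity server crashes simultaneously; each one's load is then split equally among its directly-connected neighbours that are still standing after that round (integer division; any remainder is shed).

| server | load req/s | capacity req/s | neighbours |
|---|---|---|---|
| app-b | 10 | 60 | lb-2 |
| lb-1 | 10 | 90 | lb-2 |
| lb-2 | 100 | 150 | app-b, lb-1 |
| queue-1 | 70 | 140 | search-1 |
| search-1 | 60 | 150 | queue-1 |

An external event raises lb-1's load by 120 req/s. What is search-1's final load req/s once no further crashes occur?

Round 1 — lb-1 at 130 > 90. lb-1 crashes.
  lb-1 sheds 130 req/s to lb-2: 130 each.
    lb-2: 100+130 = 230 > 150
Round 2 — lb-2 crashes.
  lb-2 sheds 230 req/s to app-b: 230 each.
    app-b: 10+230 = 240 > 60
Round 3 — app-b crashes.
  app-b sheds 240 req/s: no online neighbours, lost.
No further crashes.

60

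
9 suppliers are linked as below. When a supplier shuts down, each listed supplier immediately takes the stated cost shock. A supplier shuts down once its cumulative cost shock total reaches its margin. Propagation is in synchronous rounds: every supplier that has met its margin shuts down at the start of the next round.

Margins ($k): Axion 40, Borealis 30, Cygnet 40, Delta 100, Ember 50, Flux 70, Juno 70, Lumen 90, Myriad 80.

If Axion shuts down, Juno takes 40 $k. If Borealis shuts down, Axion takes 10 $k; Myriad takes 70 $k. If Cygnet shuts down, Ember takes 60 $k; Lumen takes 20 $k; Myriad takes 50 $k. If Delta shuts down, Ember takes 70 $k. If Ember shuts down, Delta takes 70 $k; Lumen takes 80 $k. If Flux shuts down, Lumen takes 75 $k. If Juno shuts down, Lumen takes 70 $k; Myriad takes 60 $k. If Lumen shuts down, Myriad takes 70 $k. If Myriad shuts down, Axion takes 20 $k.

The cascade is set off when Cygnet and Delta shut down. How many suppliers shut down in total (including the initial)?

5

Round 1 — Cygnet, Delta shut down (initial).
  Ember: +60+70 → 130 ≥ 50
  Lumen: +20 → 20 < 90
  Myriad: +50 → 50 < 80
Round 2 — Ember shuts down.
  Lumen: +80 → 100 ≥ 90
Round 3 — Lumen shuts down.
  Myriad: +70 → 120 ≥ 80
Round 4 — Myriad shuts down.
  Axion: +20 → 20 < 40
No further shutdowns.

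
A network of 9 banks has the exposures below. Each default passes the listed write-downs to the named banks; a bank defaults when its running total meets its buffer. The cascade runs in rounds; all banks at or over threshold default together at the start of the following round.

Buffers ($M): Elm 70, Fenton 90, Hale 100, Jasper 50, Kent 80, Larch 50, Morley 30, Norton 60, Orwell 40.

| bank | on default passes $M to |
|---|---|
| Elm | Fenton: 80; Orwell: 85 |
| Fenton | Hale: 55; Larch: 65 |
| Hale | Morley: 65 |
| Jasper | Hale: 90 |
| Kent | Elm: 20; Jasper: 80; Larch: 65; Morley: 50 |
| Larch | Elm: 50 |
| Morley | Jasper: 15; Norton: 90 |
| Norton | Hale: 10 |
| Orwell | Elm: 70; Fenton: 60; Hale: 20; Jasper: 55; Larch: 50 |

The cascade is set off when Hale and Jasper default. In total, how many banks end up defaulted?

Round 1 — Hale, Jasper default (initial).
  Morley: +65 → 65 ≥ 30
Round 2 — Morley defaults.
  Norton: +90 → 90 ≥ 60
Round 3 — Norton defaults.
No further defaults.

4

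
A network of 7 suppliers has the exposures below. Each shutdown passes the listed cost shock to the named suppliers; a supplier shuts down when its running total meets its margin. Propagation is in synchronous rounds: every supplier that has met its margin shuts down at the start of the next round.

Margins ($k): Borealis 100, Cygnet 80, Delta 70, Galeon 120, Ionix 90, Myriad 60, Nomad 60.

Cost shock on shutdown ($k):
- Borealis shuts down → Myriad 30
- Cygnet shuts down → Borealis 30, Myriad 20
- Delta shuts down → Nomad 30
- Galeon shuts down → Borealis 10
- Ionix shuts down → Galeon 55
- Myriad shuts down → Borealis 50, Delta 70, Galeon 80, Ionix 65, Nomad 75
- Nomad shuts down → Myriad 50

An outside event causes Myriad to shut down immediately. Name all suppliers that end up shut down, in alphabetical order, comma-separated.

Delta, Myriad, Nomad

Round 1 — Myriad shuts down (initial).
  Borealis: +50 → 50 < 100
  Delta: +70 → 70 ≥ 70
  Galeon: +80 → 80 < 120
  Ionix: +65 → 65 < 90
  Nomad: +75 → 75 ≥ 60
Round 2 — Delta, Nomad shut down.
No further shutdowns.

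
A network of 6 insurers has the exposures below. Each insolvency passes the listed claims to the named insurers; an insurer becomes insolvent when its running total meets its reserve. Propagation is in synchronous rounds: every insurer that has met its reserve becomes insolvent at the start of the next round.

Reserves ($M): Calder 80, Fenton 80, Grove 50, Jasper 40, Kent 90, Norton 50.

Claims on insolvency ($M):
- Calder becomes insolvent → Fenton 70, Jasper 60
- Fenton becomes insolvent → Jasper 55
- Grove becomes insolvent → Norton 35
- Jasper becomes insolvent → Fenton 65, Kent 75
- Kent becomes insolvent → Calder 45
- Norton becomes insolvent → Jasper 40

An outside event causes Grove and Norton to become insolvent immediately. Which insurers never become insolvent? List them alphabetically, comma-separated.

Calder, Fenton, Kent

Round 1 — Grove, Norton become insolvent (initial).
  Jasper: +40 → 40 ≥ 40
Round 2 — Jasper becomes insolvent.
  Fenton: +65 → 65 < 80
  Kent: +75 → 75 < 90
No further insolvencies.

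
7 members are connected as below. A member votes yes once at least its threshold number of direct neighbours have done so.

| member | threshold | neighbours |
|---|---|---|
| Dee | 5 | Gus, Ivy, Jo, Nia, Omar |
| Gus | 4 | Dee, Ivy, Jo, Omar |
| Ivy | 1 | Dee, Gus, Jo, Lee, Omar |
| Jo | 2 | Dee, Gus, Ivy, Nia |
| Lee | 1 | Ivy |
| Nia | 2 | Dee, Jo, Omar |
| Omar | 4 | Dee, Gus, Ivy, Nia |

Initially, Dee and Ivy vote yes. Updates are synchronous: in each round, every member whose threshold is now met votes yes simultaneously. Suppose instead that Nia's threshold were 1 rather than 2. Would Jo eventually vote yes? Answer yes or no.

yes

With Nia's threshold at 1:
Round 1 — Dee, Ivy vote yes (initial).
Round 2 — checking thresholds:
  Gus: 2 of 4 neighbours < 4, below threshold.
  Jo: 2 of 4 neighbours ≥ 2, votes yes.
  Lee: 1 of 1 neighbours ≥ 1, votes yes.
  Nia: 1 of 3 neighbours ≥ 1, votes yes.
  Omar: 2 of 4 neighbours < 4, below threshold.
Round 3 — no new yes votes; cascade stops.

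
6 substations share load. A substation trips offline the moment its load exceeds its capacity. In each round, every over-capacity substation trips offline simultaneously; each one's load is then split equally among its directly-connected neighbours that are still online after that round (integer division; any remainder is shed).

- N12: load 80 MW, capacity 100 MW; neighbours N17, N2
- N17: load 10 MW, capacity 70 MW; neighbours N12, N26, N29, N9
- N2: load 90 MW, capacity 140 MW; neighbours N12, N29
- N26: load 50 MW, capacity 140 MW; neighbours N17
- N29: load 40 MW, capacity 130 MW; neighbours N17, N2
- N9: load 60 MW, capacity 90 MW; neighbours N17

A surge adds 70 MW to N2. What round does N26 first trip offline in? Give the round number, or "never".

never

Round 1 — N2 at 160 > 140. N2 trips offline.
  N2 sheds 160 MW to N12, N29: 80 each.
    N12: 80+80 = 160 > 100
    N29: 40+80 = 120 ≤ 130
Round 2 — N12 trips offline.
  N12 sheds 160 MW to N17: 160 each.
    N17: 10+160 = 170 > 70
Round 3 — N17 trips offline.
  N17 sheds 170 MW to N26, N29, N9: 56 each (2 lost).
    N26: 50+56 = 106 ≤ 140
    N29: 120+56 = 176 > 130
    N9: 60+56 = 116 > 90
Round 4 — N29, N9 trip offline.
  N29 sheds 176 MW: no online neighbours, lost.
  N9 sheds 116 MW: no online neighbours, lost.
No further trips.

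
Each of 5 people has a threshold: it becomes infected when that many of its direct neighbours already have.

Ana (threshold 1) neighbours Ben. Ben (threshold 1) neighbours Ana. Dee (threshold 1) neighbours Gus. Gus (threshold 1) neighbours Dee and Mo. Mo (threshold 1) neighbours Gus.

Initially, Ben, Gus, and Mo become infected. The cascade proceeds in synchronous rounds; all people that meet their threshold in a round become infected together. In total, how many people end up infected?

5

Round 1 — Ben, Gus, Mo become infected (initial).
Round 2 — checking thresholds:
  Ana: 1 of 1 neighbours ≥ 1, becomes infected.
  Dee: 1 of 1 neighbours ≥ 1, becomes infected.
Round 3 — no new infections; cascade stops.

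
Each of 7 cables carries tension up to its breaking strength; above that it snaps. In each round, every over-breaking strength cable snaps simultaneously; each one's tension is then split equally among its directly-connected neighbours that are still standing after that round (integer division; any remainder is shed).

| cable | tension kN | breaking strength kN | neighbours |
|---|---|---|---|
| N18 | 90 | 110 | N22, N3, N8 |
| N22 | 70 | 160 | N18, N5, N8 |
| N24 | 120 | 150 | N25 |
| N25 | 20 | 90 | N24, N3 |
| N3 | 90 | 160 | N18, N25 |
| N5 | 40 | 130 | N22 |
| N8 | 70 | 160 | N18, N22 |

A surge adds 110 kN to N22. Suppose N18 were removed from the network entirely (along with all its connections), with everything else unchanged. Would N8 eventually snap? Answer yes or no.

With N18 removed:
Round 1 — N22 at 180 > 160. N22 snaps.
  N22 sheds 180 kN to N5, N8: 90 each.
    N5: 40+90 = 130 ≤ 130
    N8: 70+90 = 160 ≤ 160
No further breaks.

no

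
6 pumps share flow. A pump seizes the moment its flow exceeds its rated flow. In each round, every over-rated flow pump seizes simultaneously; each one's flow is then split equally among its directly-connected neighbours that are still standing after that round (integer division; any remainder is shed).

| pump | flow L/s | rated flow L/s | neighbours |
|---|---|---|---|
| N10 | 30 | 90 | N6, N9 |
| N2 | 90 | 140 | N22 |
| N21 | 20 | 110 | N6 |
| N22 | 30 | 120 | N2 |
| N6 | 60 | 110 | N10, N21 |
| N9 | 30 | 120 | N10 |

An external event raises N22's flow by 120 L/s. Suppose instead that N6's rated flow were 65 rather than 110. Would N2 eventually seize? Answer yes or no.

yes

With N6's rated flow at 65:
Round 1 — N22 at 150 > 120. N22 seizes.
  N22 sheds 150 L/s to N2: 150 each.
    N2: 90+150 = 240 > 140
Round 2 — N2 seizes.
  N2 sheds 240 L/s: no online neighbours, lost.
No further seizures.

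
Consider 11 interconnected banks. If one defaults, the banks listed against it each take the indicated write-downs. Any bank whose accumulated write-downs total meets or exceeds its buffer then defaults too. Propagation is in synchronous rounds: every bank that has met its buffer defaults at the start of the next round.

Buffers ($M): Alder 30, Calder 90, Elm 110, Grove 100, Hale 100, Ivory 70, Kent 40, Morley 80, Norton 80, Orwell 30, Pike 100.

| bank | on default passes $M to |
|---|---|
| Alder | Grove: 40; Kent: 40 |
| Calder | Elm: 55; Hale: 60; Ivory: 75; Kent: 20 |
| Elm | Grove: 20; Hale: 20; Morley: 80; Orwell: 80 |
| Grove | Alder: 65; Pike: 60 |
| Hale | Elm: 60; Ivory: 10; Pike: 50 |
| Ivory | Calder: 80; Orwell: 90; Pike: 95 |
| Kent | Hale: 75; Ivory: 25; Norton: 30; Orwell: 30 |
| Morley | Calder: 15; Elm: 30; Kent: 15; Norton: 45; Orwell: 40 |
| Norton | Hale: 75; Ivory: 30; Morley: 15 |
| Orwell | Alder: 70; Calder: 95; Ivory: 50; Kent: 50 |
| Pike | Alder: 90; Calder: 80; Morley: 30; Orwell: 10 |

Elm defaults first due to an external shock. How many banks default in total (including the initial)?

9

Round 1 — Elm defaults (initial).
  Grove: +20 → 20 < 100
  Hale: +20 → 20 < 100
  Morley: +80 → 80 ≥ 80
  Orwell: +80 → 80 ≥ 30
Round 2 — Morley, Orwell default.
  Alder: +70 → 70 ≥ 30
  Calder: +15+95 → 110 ≥ 90
  Ivory: +50 → 50 < 70
  Kent: +15+50 → 65 ≥ 40
  Norton: +45 → 45 < 80
Round 3 — Alder, Calder, Kent default.
  Grove: +40 → 60 < 100
  Hale: +60+75 → 155 ≥ 100
  Ivory: +75+25 → 150 ≥ 70
  Norton: +30 → 75 < 80
Round 4 — Hale, Ivory default.
  Pike: +50+95 → 145 ≥ 100
Round 5 — Pike defaults.
No further defaults.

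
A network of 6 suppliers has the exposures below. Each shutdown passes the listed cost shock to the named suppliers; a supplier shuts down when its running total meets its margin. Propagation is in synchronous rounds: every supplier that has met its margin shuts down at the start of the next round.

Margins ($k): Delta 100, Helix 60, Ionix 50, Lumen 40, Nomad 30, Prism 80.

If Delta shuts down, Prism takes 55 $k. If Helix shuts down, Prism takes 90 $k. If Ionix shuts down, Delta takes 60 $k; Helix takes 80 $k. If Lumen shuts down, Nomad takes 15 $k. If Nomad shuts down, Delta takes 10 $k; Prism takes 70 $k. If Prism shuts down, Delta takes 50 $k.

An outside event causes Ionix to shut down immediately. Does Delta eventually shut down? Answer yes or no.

Round 1 — Ionix shuts down (initial).
  Delta: +60 → 60 < 100
  Helix: +80 → 80 ≥ 60
Round 2 — Helix shuts down.
  Prism: +90 → 90 ≥ 80
Round 3 — Prism shuts down.
  Delta: +50 → 110 ≥ 100
Round 4 — Delta shuts down.
No further shutdowns.

yes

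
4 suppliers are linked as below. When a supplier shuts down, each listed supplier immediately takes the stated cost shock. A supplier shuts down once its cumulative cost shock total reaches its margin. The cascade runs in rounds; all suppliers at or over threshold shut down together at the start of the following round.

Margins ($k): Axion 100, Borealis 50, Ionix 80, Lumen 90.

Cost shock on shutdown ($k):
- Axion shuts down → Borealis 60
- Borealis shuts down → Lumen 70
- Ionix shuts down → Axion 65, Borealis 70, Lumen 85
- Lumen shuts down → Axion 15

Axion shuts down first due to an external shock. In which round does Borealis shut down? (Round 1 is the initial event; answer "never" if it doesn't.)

2

Round 1 — Axion shuts down (initial).
  Borealis: +60 → 60 ≥ 50
Round 2 — Borealis shuts down.
  Lumen: +70 → 70 < 90
No further shutdowns.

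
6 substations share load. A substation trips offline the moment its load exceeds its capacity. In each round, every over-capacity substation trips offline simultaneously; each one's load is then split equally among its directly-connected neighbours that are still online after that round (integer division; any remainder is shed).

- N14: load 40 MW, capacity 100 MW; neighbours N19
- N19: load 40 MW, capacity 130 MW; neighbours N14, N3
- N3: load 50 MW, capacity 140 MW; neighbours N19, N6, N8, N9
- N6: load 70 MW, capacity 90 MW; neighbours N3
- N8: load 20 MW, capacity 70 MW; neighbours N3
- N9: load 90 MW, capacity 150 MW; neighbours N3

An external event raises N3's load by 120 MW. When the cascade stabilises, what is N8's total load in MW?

Round 1 — N3 at 170 > 140. N3 trips offline.
  N3 sheds 170 MW to N19, N6, N8, N9: 42 each (2 lost).
    N19: 40+42 = 82 ≤ 130
    N6: 70+42 = 112 > 90
    N8: 20+42 = 62 ≤ 70
    N9: 90+42 = 132 ≤ 150
Round 2 — N6 trips offline.
  N6 sheds 112 MW: no online neighbours, lost.
No further trips.

62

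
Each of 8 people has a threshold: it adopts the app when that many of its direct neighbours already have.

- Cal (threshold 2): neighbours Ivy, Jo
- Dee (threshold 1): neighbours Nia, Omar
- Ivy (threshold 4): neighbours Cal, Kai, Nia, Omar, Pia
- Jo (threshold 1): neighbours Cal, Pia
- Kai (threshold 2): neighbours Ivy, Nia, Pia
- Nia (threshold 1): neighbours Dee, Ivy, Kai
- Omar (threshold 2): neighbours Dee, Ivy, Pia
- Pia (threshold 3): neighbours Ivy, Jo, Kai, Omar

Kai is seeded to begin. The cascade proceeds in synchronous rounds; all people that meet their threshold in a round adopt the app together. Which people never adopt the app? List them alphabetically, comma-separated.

Cal, Ivy, Jo, Omar, Pia

Round 1 — Kai adopts the app (initial).
Round 2 — checking thresholds:
  Ivy: 1 of 5 neighbours < 4, below threshold.
  Nia: 1 of 3 neighbours ≥ 1, adopts the app.
  Pia: 1 of 4 neighbours < 3, below threshold.
Round 3 — checking thresholds:
  Dee: 1 of 2 neighbours ≥ 1, adopts the app.
  Ivy: 2 of 5 neighbours < 4, below threshold.
  Pia: 1 of 4 neighbours < 3, below threshold.
Round 4 — no new adoptions; cascade stops.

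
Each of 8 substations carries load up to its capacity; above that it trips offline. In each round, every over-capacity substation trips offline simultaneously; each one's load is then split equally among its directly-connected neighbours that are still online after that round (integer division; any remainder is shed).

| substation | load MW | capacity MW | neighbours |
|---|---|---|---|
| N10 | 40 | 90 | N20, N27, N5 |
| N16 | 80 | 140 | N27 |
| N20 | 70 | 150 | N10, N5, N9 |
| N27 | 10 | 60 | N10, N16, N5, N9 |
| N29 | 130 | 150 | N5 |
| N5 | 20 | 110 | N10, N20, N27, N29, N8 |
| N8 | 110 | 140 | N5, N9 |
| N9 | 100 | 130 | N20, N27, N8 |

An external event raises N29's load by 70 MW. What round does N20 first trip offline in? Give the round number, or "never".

4

Round 1 — N29 at 200 > 150. N29 trips offline.
  N29 sheds 200 MW to N5: 200 each.
    N5: 20+200 = 220 > 110
Round 2 — N5 trips offline.
  N5 sheds 220 MW to N10, N20, N27, N8: 55 each.
    N10: 40+55 = 95 > 90
    N20: 70+55 = 125 ≤ 150
    N27: 10+55 = 65 > 60
    N8: 110+55 = 165 > 140
Round 3 — N10, N27, N8 trip offline.
  N10 sheds 95 MW to N20: 95 each.
    N20: 125+95 = 220 > 150
  N27 sheds 65 MW to N16, N9: 32 each (1 lost).
    N16: 80+32 = 112 ≤ 140
    N9: 100+32 = 132 > 130
  N8 sheds 165 MW to N9: 165 each.
    N9: 132+165 = 297 > 130
Round 4 — N20, N9 trip offline.
  N20 sheds 220 MW: no online neighbours, lost.
  N9 sheds 297 MW: no online neighbours, lost.
No further trips.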